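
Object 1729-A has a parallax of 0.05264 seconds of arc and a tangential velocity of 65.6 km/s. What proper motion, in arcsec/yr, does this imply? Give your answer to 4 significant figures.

0.7285 arcsec/yr

d = 1/p = 1/0.05264″ = 18.997 pc.
μ = v_t / (4.74 d) = 65.6 / (4.74 × 18.997) = 65.6 / 90.046 = 0.72852 ″/yr.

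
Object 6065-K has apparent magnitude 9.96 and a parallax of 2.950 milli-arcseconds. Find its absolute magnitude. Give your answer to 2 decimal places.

d = 1/p = 1/0.002950″ = 338.98 pc.
m − M = 5 log₁₀(338.98) − 5 = 12.6509 − 5 = 7.6509.
M = m − (m − M) = 9.96 − 7.6509 = 2.31.

M = 2.31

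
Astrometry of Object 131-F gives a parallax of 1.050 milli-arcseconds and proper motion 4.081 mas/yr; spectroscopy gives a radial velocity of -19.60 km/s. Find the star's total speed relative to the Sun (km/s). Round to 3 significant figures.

26.9 km/s

d = 1/p = 1/0.001050″ = 952.38 pc.
μ = 4.081 mas/yr = 0.004081 ″/yr.
v_t = 4.740 μ d = 4.740 × 0.004081 × 952.38 = 18.423 km/s.
v = √(v_r² + v_t²) = √((-19.60)² + 18.423²) = √723.567 = 26.899 km/s.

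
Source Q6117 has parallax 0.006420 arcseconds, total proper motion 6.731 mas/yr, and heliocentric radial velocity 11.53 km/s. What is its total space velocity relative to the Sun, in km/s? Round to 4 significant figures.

d = 1/p = 1/0.006420″ = 155.76 pc.
μ = 6.731 mas/yr = 0.006731 ″/yr.
v_t = 4.740 μ d = 4.740 × 0.006731 × 155.76 = 4.9695 km/s.
v = √(v_r² + v_t²) = √(11.53² + 4.9695²) = √157.637 = 12.555 km/s.

12.56 km/s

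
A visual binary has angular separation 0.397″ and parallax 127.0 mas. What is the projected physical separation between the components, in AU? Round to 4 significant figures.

3.126 AU

d = 1/p = 1/0.1270″ = 7.874 pc.
At distance d (pc), an angle of θ arcsec spans θ·d AU: s = 0.397 × 7.874 = 3.126 AU.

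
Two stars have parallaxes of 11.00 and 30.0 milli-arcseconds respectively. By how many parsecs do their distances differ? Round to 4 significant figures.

57.58 pc

d_A = 1/0.01100″ = 90.909 pc; d_B = 1/0.03000″ = 33.333 pc.
|d_B − d_A| = |33.333 − 90.909| = 57.576 pc.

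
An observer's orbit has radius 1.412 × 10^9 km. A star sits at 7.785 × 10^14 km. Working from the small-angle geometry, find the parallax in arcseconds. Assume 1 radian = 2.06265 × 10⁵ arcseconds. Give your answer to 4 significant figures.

θ ≈ B/d = (1.412 × 10^9) / (7.785 × 10^14) = 1.8137 × 10^-6 rad.
In arcseconds: 1.8137 × 10^-6 × 206265 = 0.3741″.

0.3741 arcsec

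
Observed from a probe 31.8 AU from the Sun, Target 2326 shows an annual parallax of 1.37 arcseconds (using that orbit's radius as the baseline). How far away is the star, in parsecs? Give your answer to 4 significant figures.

With baseline B (in AU) and parallax p (in arcsec), d = B/p parsecs.
d = 31.8 / 1.37 = 23.212 pc.

23.21 pc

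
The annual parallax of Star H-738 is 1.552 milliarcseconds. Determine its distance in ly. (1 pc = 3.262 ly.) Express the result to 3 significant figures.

p = 1.552 milliarcseconds = 0.001552 arcsec.
d = 1/p = 1/0.001552 = 644.33 pc.
In light-years: 644.33 × 3.262 = 2101.8 ly.

2100 ly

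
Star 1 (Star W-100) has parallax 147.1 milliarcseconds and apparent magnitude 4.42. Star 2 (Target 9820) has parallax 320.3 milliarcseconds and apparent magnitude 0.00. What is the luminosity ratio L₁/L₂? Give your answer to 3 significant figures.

L₁/L₂ = 0.0809

d₁ = 1/p₁ = 1/0.1471″ = 6.7981 pc; d₂ = 1/p₂ = 1/0.3203″ = 3.1221 pc.
M₁ = m₁ − 5 log₁₀ d₁ + 5 = 4.42 − 4.1619 + 5 = 5.2581.
M₂ = 0.00 − 2.4722 + 5 = 2.5278.
L₁/L₂ = 10^(0.4(M₂ − M₁)) = 10^(0.4 × (-2.7303)) = 10^(-1.09212) = 0.080887.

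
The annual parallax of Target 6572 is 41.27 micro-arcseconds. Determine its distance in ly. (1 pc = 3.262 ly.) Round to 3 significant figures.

p = 41.27 micro-arcseconds = 0.00004127 arcsec.
d = 1/p = 1/0.00004127 = 24231 pc.
In light-years: 24231 × 3.262 = 79042 ly.

79000 ly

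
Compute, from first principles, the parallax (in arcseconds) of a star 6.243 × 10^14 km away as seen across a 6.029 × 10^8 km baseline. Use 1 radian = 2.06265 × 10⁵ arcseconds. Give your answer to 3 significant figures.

θ ≈ B/d = (6.029 × 10^8) / (6.243 × 10^14) = 9.6572 × 10^-7 rad.
In arcseconds: 9.6572 × 10^-7 × 206265 = 0.19919″.

0.199 arcsec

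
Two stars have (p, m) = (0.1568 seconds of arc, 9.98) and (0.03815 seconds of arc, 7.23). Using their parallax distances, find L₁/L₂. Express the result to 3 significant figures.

d₁ = 1/p₁ = 1/0.1568″ = 6.3776 pc; d₂ = 1/p₂ = 1/0.03815″ = 26.212 pc.
M₁ = m₁ − 5 log₁₀ d₁ + 5 = 9.98 − 4.0233 + 5 = 10.9567.
M₂ = 7.23 − 7.0925 + 5 = 5.1375.
L₁/L₂ = 10^(0.4(M₂ − M₁)) = 10^(0.4 × (-5.8192)) = 10^(-2.32768) = 0.0047024.

L₁/L₂ = 0.00470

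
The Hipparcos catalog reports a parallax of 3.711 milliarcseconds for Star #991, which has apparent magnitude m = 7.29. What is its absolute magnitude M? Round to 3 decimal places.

d = 1/p = 1/0.003711″ = 269.47 pc.
m − M = 5 log₁₀(269.47) − 5 = 12.1526 − 5 = 7.1526.
M = m − (m − M) = 7.29 − 7.1526 = 0.137.

M = 0.137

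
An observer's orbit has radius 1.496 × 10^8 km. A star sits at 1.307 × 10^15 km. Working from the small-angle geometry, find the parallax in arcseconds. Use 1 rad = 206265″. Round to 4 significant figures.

θ ≈ B/d = (1.496 × 10^8) / (1.307 × 10^15) = 1.1446 × 10^-7 rad.
In arcseconds: 1.1446 × 10^-7 × 206265 = 0.023609″.

0.02361 arcsec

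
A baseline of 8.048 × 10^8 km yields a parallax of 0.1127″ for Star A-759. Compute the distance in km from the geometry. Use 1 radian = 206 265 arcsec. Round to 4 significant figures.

θ = 0.1127″ = 0.1127/206265 = 5.4638 × 10^-7 rad.
d = B/θ = (8.048 × 10^8) / (5.4638 × 10^-7) = 1.4730 × 10^15 km.

1.473 × 10^15 km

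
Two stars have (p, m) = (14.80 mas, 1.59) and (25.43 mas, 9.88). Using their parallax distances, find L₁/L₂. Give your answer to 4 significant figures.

L₁/L₂ = 6112

d₁ = 1/p₁ = 1/0.01480″ = 67.568 pc; d₂ = 1/p₂ = 1/0.02543″ = 39.324 pc.
M₁ = m₁ − 5 log₁₀ d₁ + 5 = 1.59 − 9.1487 + 5 = -2.5587.
M₂ = 9.88 − 7.9733 + 5 = 6.9067.
L₁/L₂ = 10^(0.4(M₂ − M₁)) = 10^(0.4 × 9.4654) = 10^3.78616 = 6111.7.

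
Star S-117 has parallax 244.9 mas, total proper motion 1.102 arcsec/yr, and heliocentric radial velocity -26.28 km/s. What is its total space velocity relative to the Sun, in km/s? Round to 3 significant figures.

33.8 km/s

d = 1/p = 1/0.2449″ = 4.0833 pc.
v_t = 4.740 μ d = 4.740 × 1.102 × 4.0833 = 21.329 km/s.
v = √(v_r² + v_t²) = √((-26.28)² + 21.329²) = √1145.56 = 33.846 km/s.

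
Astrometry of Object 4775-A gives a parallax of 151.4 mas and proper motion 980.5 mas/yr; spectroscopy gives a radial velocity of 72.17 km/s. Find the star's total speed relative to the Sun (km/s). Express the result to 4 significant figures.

d = 1/p = 1/0.1514″ = 6.605 pc.
μ = 980.5 mas/yr = 0.9805 ″/yr.
v_t = 4.740 μ d = 4.740 × 0.9805 × 6.605 = 30.697 km/s.
v = √(v_r² + v_t²) = √(72.17² + 30.697²) = √6150.81 = 78.427 km/s.

78.43 km/s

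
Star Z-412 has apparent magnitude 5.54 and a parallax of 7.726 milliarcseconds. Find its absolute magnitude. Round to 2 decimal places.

d = 1/p = 1/0.007726″ = 129.43 pc.
m − M = 5 log₁₀(129.43) − 5 = 10.5602 − 5 = 5.5602.
M = m − (m − M) = 5.54 − 5.5602 = -0.02.

M = -0.02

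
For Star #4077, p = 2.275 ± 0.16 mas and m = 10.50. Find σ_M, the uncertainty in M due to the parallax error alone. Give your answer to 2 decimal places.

σ_M = 0.15 mag

M = m − 5 log₁₀ d + 5 = m + 5 log₁₀ p + 5, so ∂M/∂p = 5/(p ln 10).
σ_M = (5/ln 10) · (σ_p/p) = 2.1715 × 0.16/2.275 = 2.1715 × 0.07033 = 0.15272.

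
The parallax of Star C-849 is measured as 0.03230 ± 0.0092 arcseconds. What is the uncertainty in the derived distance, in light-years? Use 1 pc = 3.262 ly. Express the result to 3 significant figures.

28.8 ly

d = 1/p, so σ_d = σ_p / p².
σ_d = 0.00920 / (0.03230)² = 0.00920 / 0.0010433 = 8.8182 pc = 8.8182 × 3.262 ly = 28.765 ly.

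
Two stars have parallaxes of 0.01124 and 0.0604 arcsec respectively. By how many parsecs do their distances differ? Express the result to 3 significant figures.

d_A = 1/0.01124″ = 88.968 pc; d_B = 1/0.06040″ = 16.556 pc.
|d_B − d_A| = |16.556 − 88.968| = 72.412 pc.

72.4 pc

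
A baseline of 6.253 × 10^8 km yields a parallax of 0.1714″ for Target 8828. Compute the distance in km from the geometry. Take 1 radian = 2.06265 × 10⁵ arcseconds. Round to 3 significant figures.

θ = 0.1714″ = 0.1714/206265 = 8.3097 × 10^-7 rad.
d = B/θ = (6.253 × 10^8) / (8.3097 × 10^-7) = 7.5249 × 10^14 km.

7.52 × 10^14 km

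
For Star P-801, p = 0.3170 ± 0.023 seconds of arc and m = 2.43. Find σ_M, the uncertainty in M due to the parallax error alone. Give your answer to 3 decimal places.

σ_M = 0.158 mag

M = m − 5 log₁₀ d + 5 = m + 5 log₁₀ p + 5, so ∂M/∂p = 5/(p ln 10).
σ_M = (5/ln 10) · (σ_p/p) = 2.1715 × 0.023/0.3170 = 2.1715 × 0.072555 = 0.15755.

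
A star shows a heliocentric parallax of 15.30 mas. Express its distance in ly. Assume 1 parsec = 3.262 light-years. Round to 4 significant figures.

213.2 ly

p = 15.30 mas = 0.01530 arcsec.
d = 1/p = 1/0.01530 = 65.359 pc.
In light-years: 65.359 × 3.262 = 213.2 ly.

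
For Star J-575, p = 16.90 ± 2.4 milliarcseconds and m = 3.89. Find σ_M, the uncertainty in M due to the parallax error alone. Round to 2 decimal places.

σ_M = 0.31 mag

M = m − 5 log₁₀ d + 5 = m + 5 log₁₀ p + 5, so ∂M/∂p = 5/(p ln 10).
σ_M = (5/ln 10) · (σ_p/p) = 2.1715 × 2.4/16.90 = 2.1715 × 0.14201 = 0.30837.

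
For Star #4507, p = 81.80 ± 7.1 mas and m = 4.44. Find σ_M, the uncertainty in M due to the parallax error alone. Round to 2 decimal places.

M = m − 5 log₁₀ d + 5 = m + 5 log₁₀ p + 5, so ∂M/∂p = 5/(p ln 10).
σ_M = (5/ln 10) · (σ_p/p) = 2.1715 × 7.1/81.80 = 2.1715 × 0.086797 = 0.18848.

σ_M = 0.19 mag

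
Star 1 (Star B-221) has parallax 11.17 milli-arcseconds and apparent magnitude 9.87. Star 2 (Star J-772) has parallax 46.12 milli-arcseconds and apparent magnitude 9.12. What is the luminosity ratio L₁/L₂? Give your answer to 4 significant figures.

L₁/L₂ = 8.544

d₁ = 1/p₁ = 1/0.01117″ = 89.526 pc; d₂ = 1/p₂ = 1/0.04612″ = 21.683 pc.
M₁ = m₁ − 5 log₁₀ d₁ + 5 = 9.87 − 9.7597 + 5 = 5.1103.
M₂ = 9.12 − 6.6806 + 5 = 7.4394.
L₁/L₂ = 10^(0.4(M₂ − M₁)) = 10^(0.4 × 2.3291) = 10^0.93164 = 8.5436.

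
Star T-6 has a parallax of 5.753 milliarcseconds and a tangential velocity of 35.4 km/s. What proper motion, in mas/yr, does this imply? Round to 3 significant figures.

43.0 mas/yr

d = 1/p = 1/0.005753″ = 173.82 pc.
μ = v_t / (4.74 d) = 35.4 / (4.74 × 173.82) = 35.4 / 823.91 = 0.042966 ″/yr = 42.966 mas/yr.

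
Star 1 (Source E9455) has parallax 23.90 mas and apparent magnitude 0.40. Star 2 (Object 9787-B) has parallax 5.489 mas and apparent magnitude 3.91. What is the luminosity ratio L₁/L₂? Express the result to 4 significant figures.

L₁/L₂ = 1.337

d₁ = 1/p₁ = 1/0.02390″ = 41.841 pc; d₂ = 1/p₂ = 1/0.005489″ = 182.18 pc.
M₁ = m₁ − 5 log₁₀ d₁ + 5 = 0.40 − 8.1080 + 5 = -2.7080.
M₂ = 3.91 − 11.3025 + 5 = -2.3925.
L₁/L₂ = 10^(0.4(M₂ − M₁)) = 10^(0.4 × 0.3155) = 10^0.12620 = 1.3372.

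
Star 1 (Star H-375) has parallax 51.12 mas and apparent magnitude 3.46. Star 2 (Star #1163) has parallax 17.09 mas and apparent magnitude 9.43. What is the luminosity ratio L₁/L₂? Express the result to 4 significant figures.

d₁ = 1/p₁ = 1/0.05112″ = 19.562 pc; d₂ = 1/p₂ = 1/0.01709″ = 58.514 pc.
M₁ = m₁ − 5 log₁₀ d₁ + 5 = 3.46 − 6.4571 + 5 = 2.0029.
M₂ = 9.43 − 8.8363 + 5 = 5.5937.
L₁/L₂ = 10^(0.4(M₂ − M₁)) = 10^(0.4 × 3.5908) = 10^1.43632 = 27.31.

L₁/L₂ = 27.31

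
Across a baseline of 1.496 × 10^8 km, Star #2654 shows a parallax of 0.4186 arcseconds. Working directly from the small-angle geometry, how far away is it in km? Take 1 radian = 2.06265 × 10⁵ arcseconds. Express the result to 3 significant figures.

θ = 0.4186″ = 0.4186/206265 = 2.0294 × 10^-6 rad.
d = B/θ = (1.496 × 10^8) / (2.0294 × 10^-6) = 7.3716 × 10^13 km.

7.37 × 10^13 km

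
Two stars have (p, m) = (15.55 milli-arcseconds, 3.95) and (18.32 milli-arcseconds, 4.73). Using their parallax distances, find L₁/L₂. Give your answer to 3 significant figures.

d₁ = 1/p₁ = 1/0.01555″ = 64.309 pc; d₂ = 1/p₂ = 1/0.01832″ = 54.585 pc.
M₁ = m₁ − 5 log₁₀ d₁ + 5 = 3.95 − 9.0414 + 5 = -0.0914.
M₂ = 4.73 − 8.6854 + 5 = 1.0446.
L₁/L₂ = 10^(0.4(M₂ − M₁)) = 10^(0.4 × 1.1360) = 10^0.45440 = 2.8471.

L₁/L₂ = 2.85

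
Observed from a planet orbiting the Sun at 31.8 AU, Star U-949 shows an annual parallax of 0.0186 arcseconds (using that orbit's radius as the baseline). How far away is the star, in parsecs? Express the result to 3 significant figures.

1710 pc

With baseline B (in AU) and parallax p (in arcsec), d = B/p parsecs.
d = 31.8 / 0.0186 = 1709.7 pc.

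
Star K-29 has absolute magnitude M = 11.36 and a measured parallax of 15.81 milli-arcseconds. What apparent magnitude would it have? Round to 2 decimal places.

m = 15.37

d = 1/p = 1/0.01581″ = 63.251 pc.
m − M = 5 log₁₀ d − 5 = 5 log₁₀(63.251) − 5 = 9.0053 − 5 = 4.0053.
m = M + (m − M) = 11.36 + 4.0053 = 15.37.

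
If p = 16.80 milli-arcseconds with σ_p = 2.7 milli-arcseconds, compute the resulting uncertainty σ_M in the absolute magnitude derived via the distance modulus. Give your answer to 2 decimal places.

M = m − 5 log₁₀ d + 5 = m + 5 log₁₀ p + 5, so ∂M/∂p = 5/(p ln 10).
σ_M = (5/ln 10) · (σ_p/p) = 2.1715 × 2.7/16.80 = 2.1715 × 0.16071 = 0.34898.

σ_M = 0.35 mag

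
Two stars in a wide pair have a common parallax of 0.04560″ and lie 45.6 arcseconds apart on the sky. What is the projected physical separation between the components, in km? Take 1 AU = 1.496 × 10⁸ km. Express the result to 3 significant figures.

1.50 × 10^11 km

d = 1/p = 1/0.04560″ = 21.93 pc.
At distance d (pc), an angle of θ arcsec spans θ·d AU: s = 45.6 × 21.93 = 1000 AU.
= 1000 × 1.496 × 10⁸ km = 1.4960 × 10^11 km.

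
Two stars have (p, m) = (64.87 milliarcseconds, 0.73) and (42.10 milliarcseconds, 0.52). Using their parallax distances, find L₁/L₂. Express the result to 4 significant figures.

d₁ = 1/p₁ = 1/0.06487″ = 15.415 pc; d₂ = 1/p₂ = 1/0.04210″ = 23.753 pc.
M₁ = m₁ − 5 log₁₀ d₁ + 5 = 0.73 − 5.9397 + 5 = -0.2097.
M₂ = 0.52 − 6.8786 + 5 = -1.3586.
L₁/L₂ = 10^(0.4(M₂ − M₁)) = 10^(0.4 × (-1.1489)) = 10^(-0.45956) = 0.34709.

L₁/L₂ = 0.3471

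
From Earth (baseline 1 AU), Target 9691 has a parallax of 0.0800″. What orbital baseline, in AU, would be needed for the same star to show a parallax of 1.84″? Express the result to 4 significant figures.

Parallax scales linearly with baseline: p ∝ B, so B = p_target / p_Earth × 1 AU.
B = 1.84 / 0.0800 = 23 AU.

23.00 AU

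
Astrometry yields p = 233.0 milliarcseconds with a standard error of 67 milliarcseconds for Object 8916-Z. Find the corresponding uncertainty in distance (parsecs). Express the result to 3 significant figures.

1.23 pc

d = 1/p, so σ_d = σ_p / p².
σ_d = 0.0670 / (0.2330)² = 0.0670 / 0.054289 = 1.2341 pc.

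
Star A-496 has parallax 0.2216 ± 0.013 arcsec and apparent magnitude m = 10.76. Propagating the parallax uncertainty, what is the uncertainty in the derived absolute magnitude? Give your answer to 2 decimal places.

σ_M = 0.13 mag

M = m − 5 log₁₀ d + 5 = m + 5 log₁₀ p + 5, so ∂M/∂p = 5/(p ln 10).
σ_M = (5/ln 10) · (σ_p/p) = 2.1715 × 0.013/0.2216 = 2.1715 × 0.058664 = 0.12739.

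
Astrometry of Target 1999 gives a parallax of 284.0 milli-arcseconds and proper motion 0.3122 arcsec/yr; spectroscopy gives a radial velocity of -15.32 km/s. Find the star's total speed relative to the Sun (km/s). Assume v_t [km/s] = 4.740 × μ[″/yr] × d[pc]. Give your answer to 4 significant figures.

d = 1/p = 1/0.2840″ = 3.5211 pc.
v_t = 4.740 μ d = 4.740 × 0.3122 × 3.5211 = 5.2106 km/s.
v = √(v_r² + v_t²) = √((-15.32)² + 5.2106²) = √261.853 = 16.182 km/s.

16.18 km/s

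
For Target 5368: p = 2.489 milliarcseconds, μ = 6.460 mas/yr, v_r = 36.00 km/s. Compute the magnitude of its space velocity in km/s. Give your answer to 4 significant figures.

d = 1/p = 1/0.002489″ = 401.77 pc.
μ = 6.460 mas/yr = 0.006460 ″/yr.
v_t = 4.740 μ d = 4.740 × 0.006460 × 401.77 = 12.302 km/s.
v = √(v_r² + v_t²) = √(36.00² + 12.302²) = √1447.34 = 38.044 km/s.

38.04 km/s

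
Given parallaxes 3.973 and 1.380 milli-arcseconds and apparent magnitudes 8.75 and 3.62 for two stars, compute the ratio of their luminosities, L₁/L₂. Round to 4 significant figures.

d₁ = 1/p₁ = 1/0.003973″ = 251.7 pc; d₂ = 1/p₂ = 1/0.001380″ = 724.64 pc.
M₁ = m₁ − 5 log₁₀ d₁ + 5 = 8.75 − 12.0044 + 5 = 1.7456.
M₂ = 3.62 − 14.3006 + 5 = -5.6806.
L₁/L₂ = 10^(0.4(M₂ − M₁)) = 10^(0.4 × (-7.4262)) = 10^(-2.97048) = 0.0010703.

L₁/L₂ = 0.001070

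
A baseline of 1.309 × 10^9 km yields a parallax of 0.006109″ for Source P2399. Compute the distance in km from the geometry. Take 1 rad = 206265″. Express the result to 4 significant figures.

θ = 0.006109″ = 0.006109/206265 = 2.9617 × 10^-8 rad.
d = B/θ = (1.309 × 10^9) / (2.9617 × 10^-8) = 4.4198 × 10^16 km.

4.420 × 10^16 km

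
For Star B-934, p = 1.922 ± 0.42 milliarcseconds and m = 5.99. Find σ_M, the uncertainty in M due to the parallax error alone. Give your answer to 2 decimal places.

M = m − 5 log₁₀ d + 5 = m + 5 log₁₀ p + 5, so ∂M/∂p = 5/(p ln 10).
σ_M = (5/ln 10) · (σ_p/p) = 2.1715 × 0.42/1.922 = 2.1715 × 0.21852 = 0.47452.

σ_M = 0.47 mag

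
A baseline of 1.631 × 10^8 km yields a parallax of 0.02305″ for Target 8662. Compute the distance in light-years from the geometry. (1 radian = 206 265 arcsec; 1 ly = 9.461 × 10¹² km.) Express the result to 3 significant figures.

θ = 0.02305″ = 0.02305/206265 = 1.1175 × 10^-7 rad.
d = B/θ = (1.631 × 10^8) / (1.1175 × 10^-7) = 1.4595 × 10^15 km = (1.4595 × 10^15) / (9.461 × 10^12) ly = 154.26 ly.

154 ly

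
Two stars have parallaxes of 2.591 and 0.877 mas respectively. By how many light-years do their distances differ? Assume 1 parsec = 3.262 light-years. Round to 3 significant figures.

2460 ly

d_A = 1/0.002591″ = 385.95 pc; d_B = 1/0.0008770″ = 1140.3 pc.
|d_B − d_A| = |1140.3 − 385.95| = 754.35 pc = 754.35 × 3.262 ly = 2460.7 ly.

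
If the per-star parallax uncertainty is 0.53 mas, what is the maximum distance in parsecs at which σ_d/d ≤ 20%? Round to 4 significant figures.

σ_d/d = σ_p/p, so the condition is σ_p/p ≤ 0.20, i.e. p ≥ σ_p/0.20.
p_min = 0.53/0.20 = 2.65 mas = 0.00265 arcsec.
d_max = 1/p_min = 1/0.00265 = 377.36 pc.

377.4 pc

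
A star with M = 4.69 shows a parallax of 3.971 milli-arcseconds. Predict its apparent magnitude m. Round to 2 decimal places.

m = 11.70

d = 1/p = 1/0.003971″ = 251.83 pc.
m − M = 5 log₁₀ d − 5 = 5 log₁₀(251.83) − 5 = 12.0055 − 5 = 7.0055.
m = M + (m − M) = 4.69 + 7.0055 = 11.70.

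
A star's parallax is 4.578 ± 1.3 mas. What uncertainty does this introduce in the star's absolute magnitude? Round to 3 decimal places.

M = m − 5 log₁₀ d + 5 = m + 5 log₁₀ p + 5, so ∂M/∂p = 5/(p ln 10).
σ_M = (5/ln 10) · (σ_p/p) = 2.1715 × 1.3/4.578 = 2.1715 × 0.28397 = 0.61664.

σ_M = 0.617 mag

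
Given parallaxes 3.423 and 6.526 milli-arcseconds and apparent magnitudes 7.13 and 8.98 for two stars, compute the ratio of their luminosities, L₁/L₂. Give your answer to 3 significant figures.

d₁ = 1/p₁ = 1/0.003423″ = 292.14 pc; d₂ = 1/p₂ = 1/0.006526″ = 153.23 pc.
M₁ = m₁ − 5 log₁₀ d₁ + 5 = 7.13 − 12.3280 + 5 = -0.1980.
M₂ = 8.98 − 10.9267 + 5 = 3.0533.
L₁/L₂ = 10^(0.4(M₂ − M₁)) = 10^(0.4 × 3.2513) = 10^1.30052 = 19.977.

L₁/L₂ = 20.0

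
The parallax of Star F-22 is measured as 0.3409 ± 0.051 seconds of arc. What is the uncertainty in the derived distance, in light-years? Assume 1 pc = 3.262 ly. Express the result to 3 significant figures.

1.43 ly

d = 1/p, so σ_d = σ_p / p².
σ_d = 0.0510 / (0.3409)² = 0.0510 / 0.11621 = 0.43886 pc = 0.43886 × 3.262 ly = 1.4316 ly.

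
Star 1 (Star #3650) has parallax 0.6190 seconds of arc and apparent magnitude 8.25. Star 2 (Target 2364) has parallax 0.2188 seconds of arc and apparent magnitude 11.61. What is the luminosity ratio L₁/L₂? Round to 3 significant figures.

L₁/L₂ = 2.76

d₁ = 1/p₁ = 1/0.6190″ = 1.6155 pc; d₂ = 1/p₂ = 1/0.2188″ = 4.5704 pc.
M₁ = m₁ − 5 log₁₀ d₁ + 5 = 8.25 − 1.0415 + 5 = 12.2085.
M₂ = 11.61 − 3.2998 + 5 = 13.3102.
L₁/L₂ = 10^(0.4(M₂ − M₁)) = 10^(0.4 × 1.1017) = 10^0.44068 = 2.7585.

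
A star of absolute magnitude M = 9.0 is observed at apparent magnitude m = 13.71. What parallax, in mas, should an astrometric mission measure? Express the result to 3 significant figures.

11.4 mas

m − M = 13.71 − 9.0 = 4.71.
d = 10^((m−M)/5 + 1) = 10^1.942 = 87.498 pc.
p = 1/d = 1/87.498 = 0.011429 arcsec = 11.429 mas.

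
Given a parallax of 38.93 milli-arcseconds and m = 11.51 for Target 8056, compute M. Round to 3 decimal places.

M = 9.461

d = 1/p = 1/0.03893″ = 25.687 pc.
m − M = 5 log₁₀(25.687) − 5 = 7.0486 − 5 = 2.0486.
M = m − (m − M) = 11.51 − 2.0486 = 9.461.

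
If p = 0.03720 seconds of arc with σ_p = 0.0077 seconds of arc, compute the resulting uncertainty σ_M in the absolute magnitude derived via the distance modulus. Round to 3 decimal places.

σ_M = 0.449 mag

M = m − 5 log₁₀ d + 5 = m + 5 log₁₀ p + 5, so ∂M/∂p = 5/(p ln 10).
σ_M = (5/ln 10) · (σ_p/p) = 2.1715 × 0.0077/0.03720 = 2.1715 × 0.20699 = 0.44948.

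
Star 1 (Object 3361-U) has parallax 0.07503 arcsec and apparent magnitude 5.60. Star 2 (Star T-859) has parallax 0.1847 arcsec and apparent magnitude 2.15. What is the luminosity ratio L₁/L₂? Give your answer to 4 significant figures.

d₁ = 1/p₁ = 1/0.07503″ = 13.328 pc; d₂ = 1/p₂ = 1/0.1847″ = 5.4142 pc.
M₁ = m₁ − 5 log₁₀ d₁ + 5 = 5.60 − 5.6238 + 5 = 4.9762.
M₂ = 2.15 − 3.6677 + 5 = 3.4823.
L₁/L₂ = 10^(0.4(M₂ − M₁)) = 10^(0.4 × (-1.4939)) = 10^(-0.59756) = 0.2526.

L₁/L₂ = 0.2526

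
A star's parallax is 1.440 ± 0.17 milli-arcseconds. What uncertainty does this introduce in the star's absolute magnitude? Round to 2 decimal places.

σ_M = 0.26 mag

M = m − 5 log₁₀ d + 5 = m + 5 log₁₀ p + 5, so ∂M/∂p = 5/(p ln 10).
σ_M = (5/ln 10) · (σ_p/p) = 2.1715 × 0.17/1.440 = 2.1715 × 0.11806 = 0.25637.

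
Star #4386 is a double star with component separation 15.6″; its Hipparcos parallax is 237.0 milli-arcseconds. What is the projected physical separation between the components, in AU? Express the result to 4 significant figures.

d = 1/p = 1/0.2370″ = 4.2194 pc.
At distance d (pc), an angle of θ arcsec spans θ·d AU: s = 15.6 × 4.2194 = 65.823 AU.

65.82 AU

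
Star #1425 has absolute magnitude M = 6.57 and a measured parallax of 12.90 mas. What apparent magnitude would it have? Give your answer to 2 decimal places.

m = 11.02

d = 1/p = 1/0.01290″ = 77.519 pc.
m − M = 5 log₁₀ d − 5 = 5 log₁₀(77.519) − 5 = 9.4470 − 5 = 4.4470.
m = M + (m − M) = 6.57 + 4.4470 = 11.02.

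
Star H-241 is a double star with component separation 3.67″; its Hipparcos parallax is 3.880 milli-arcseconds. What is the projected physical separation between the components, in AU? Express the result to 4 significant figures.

d = 1/p = 1/0.003880″ = 257.73 pc.
At distance d (pc), an angle of θ arcsec spans θ·d AU: s = 3.67 × 257.73 = 945.87 AU.

945.9 AU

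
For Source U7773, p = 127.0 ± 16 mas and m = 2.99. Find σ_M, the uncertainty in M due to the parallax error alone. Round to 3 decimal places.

σ_M = 0.274 mag

M = m − 5 log₁₀ d + 5 = m + 5 log₁₀ p + 5, so ∂M/∂p = 5/(p ln 10).
σ_M = (5/ln 10) · (σ_p/p) = 2.1715 × 16/127.0 = 2.1715 × 0.12598 = 0.27357.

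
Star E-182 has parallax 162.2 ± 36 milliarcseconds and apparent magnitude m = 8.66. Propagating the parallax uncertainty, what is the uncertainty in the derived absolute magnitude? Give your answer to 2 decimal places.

σ_M = 0.48 mag

M = m − 5 log₁₀ d + 5 = m + 5 log₁₀ p + 5, so ∂M/∂p = 5/(p ln 10).
σ_M = (5/ln 10) · (σ_p/p) = 2.1715 × 36/162.2 = 2.1715 × 0.22195 = 0.48196.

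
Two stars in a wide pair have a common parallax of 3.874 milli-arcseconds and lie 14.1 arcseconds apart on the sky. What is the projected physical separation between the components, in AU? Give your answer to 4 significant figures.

3640 AU

d = 1/p = 1/0.003874″ = 258.13 pc.
At distance d (pc), an angle of θ arcsec spans θ·d AU: s = 14.1 × 258.13 = 3639.6 AU.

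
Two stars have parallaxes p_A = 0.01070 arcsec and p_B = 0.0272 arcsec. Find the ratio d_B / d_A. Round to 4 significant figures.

0.3934

Since d = 1/p, d_B/d_A = p_A/p_B.
= 0.01070 / 0.0272 = 0.39338.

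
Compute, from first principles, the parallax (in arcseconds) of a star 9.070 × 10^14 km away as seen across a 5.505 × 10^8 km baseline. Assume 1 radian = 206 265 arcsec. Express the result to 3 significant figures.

θ ≈ B/d = (5.505 × 10^8) / (9.070 × 10^14) = 6.0695 × 10^-7 rad.
In arcseconds: 6.0695 × 10^-7 × 206265 = 0.12519″.

0.125 arcsec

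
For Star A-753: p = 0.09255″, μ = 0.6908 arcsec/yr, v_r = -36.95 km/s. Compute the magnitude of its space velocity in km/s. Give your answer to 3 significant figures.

51.2 km/s

d = 1/p = 1/0.09255″ = 10.805 pc.
v_t = 4.740 μ d = 4.740 × 0.6908 × 10.805 = 35.38 km/s.
v = √(v_r² + v_t²) = √((-36.95)² + 35.38²) = √2617.05 = 51.157 km/s.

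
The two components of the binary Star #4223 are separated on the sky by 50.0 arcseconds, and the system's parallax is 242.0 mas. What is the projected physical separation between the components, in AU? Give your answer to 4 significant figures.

d = 1/p = 1/0.2420″ = 4.1322 pc.
At distance d (pc), an angle of θ arcsec spans θ·d AU: s = 50.0 × 4.1322 = 206.61 AU.

206.6 AU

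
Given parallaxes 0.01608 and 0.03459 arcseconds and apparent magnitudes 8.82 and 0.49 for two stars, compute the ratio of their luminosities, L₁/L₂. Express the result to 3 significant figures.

d₁ = 1/p₁ = 1/0.01608″ = 62.189 pc; d₂ = 1/p₂ = 1/0.03459″ = 28.91 pc.
M₁ = m₁ − 5 log₁₀ d₁ + 5 = 8.82 − 8.9686 + 5 = 4.8514.
M₂ = 0.49 − 7.3052 + 5 = -1.8152.
L₁/L₂ = 10^(0.4(M₂ − M₁)) = 10^(0.4 × (-6.6666)) = 10^(-2.66664) = 0.0021546.

L₁/L₂ = 0.00215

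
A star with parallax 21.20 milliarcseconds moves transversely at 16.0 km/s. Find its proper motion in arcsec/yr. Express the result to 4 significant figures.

d = 1/p = 1/0.02120″ = 47.17 pc.
μ = v_t / (4.74 d) = 16.0 / (4.74 × 47.17) = 16.0 / 223.59 = 0.07156 ″/yr.

0.07156 arcsec/yr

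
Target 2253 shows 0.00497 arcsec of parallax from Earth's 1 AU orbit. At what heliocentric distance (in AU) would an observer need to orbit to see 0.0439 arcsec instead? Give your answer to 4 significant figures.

Parallax scales linearly with baseline: p ∝ B, so B = p_target / p_Earth × 1 AU.
B = 0.0439 / 0.00497 = 8.833 AU.

8.833 AU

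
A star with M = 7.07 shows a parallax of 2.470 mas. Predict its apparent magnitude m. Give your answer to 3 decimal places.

d = 1/p = 1/0.002470″ = 404.86 pc.
m − M = 5 log₁₀ d − 5 = 5 log₁₀(404.86) − 5 = 13.0365 − 5 = 8.0365.
m = M + (m − M) = 7.07 + 8.0365 = 15.107.

m = 15.107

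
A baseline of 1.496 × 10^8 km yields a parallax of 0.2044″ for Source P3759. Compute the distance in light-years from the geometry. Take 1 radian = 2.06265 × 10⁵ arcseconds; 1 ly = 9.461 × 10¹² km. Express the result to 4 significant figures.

θ = 0.2044″ = 0.2044/206265 = 9.9096 × 10^-7 rad.
d = B/θ = (1.496 × 10^8) / (9.9096 × 10^-7) = 1.5096 × 10^14 km = (1.5096 × 10^14) / (9.461 × 10^12) ly = 15.956 ly.

15.96 ly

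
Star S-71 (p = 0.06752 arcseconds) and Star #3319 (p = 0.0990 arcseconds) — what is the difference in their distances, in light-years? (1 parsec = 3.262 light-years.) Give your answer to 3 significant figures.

15.4 ly

d_A = 1/0.06752″ = 14.81 pc; d_B = 1/0.09900″ = 10.101 pc.
|d_B − d_A| = |10.101 − 14.81| = 4.709 pc = 4.709 × 3.262 ly = 15.361 ly.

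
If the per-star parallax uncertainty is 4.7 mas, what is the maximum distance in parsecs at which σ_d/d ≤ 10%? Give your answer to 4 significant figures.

21.28 pc

σ_d/d = σ_p/p, so the condition is σ_p/p ≤ 0.10, i.e. p ≥ σ_p/0.10.
p_min = 4.7/0.10 = 47 mas = 0.047 arcsec.
d_max = 1/p_min = 1/0.047 = 21.277 pc.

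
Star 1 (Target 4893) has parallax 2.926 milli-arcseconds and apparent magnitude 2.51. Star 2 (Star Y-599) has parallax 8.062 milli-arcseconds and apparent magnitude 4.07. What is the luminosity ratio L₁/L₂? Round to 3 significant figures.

d₁ = 1/p₁ = 1/0.002926″ = 341.76 pc; d₂ = 1/p₂ = 1/0.008062″ = 124.04 pc.
M₁ = m₁ − 5 log₁₀ d₁ + 5 = 2.51 − 12.6686 + 5 = -5.1586.
M₂ = 4.07 − 10.4678 + 5 = -1.3978.
L₁/L₂ = 10^(0.4(M₂ − M₁)) = 10^(0.4 × 3.7608) = 10^1.50432 = 31.939.

L₁/L₂ = 31.9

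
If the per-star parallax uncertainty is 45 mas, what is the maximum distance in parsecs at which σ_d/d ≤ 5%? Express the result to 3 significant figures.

1.11 pc

σ_d/d = σ_p/p, so the condition is σ_p/p ≤ 0.05, i.e. p ≥ σ_p/0.05.
p_min = 45/0.05 = 900 mas = 0.9 arcsec.
d_max = 1/p_min = 1/0.9 = 1.1111 pc.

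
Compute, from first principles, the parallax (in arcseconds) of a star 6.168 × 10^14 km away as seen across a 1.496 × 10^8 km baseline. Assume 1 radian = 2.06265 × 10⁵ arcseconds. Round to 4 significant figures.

0.05003 arcsec

θ ≈ B/d = (1.496 × 10^8) / (6.168 × 10^14) = 2.4254 × 10^-7 rad.
In arcseconds: 2.4254 × 10^-7 × 206265 = 0.050028″.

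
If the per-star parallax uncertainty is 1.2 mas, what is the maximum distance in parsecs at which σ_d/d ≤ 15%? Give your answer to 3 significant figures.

125 pc

σ_d/d = σ_p/p, so the condition is σ_p/p ≤ 0.15, i.e. p ≥ σ_p/0.15.
p_min = 1.2/0.15 = 8 mas = 0.008 arcsec.
d_max = 1/p_min = 1/0.008 = 125 pc.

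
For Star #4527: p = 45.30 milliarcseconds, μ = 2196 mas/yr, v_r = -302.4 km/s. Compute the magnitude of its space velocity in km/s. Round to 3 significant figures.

380 km/s

d = 1/p = 1/0.04530″ = 22.075 pc.
μ = 2196 mas/yr = 2.196 ″/yr.
v_t = 4.740 μ d = 4.740 × 2.196 × 22.075 = 229.78 km/s.
v = √(v_r² + v_t²) = √((-302.4)² + 229.78²) = √144245 = 379.8 km/s.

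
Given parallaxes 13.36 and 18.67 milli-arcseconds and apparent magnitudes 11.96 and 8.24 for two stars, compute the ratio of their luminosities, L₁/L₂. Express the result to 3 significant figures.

L₁/L₂ = 0.0635

d₁ = 1/p₁ = 1/0.01336″ = 74.85 pc; d₂ = 1/p₂ = 1/0.01867″ = 53.562 pc.
M₁ = m₁ − 5 log₁₀ d₁ + 5 = 11.96 − 9.3710 + 5 = 7.5890.
M₂ = 8.24 − 8.6443 + 5 = 4.5957.
L₁/L₂ = 10^(0.4(M₂ − M₁)) = 10^(0.4 × (-2.9933)) = 10^(-1.19732) = 0.063486.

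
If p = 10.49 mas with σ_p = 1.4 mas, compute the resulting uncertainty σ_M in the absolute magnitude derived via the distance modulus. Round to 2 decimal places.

M = m − 5 log₁₀ d + 5 = m + 5 log₁₀ p + 5, so ∂M/∂p = 5/(p ln 10).
σ_M = (5/ln 10) · (σ_p/p) = 2.1715 × 1.4/10.49 = 2.1715 × 0.13346 = 0.28981.

σ_M = 0.29 mag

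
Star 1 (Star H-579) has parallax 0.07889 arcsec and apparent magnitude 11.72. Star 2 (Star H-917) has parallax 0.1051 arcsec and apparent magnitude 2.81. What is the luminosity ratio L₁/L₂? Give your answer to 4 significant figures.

d₁ = 1/p₁ = 1/0.07889″ = 12.676 pc; d₂ = 1/p₂ = 1/0.1051″ = 9.5147 pc.
M₁ = m₁ − 5 log₁₀ d₁ + 5 = 11.72 − 5.5149 + 5 = 11.2051.
M₂ = 2.81 − 4.8920 + 5 = 2.9180.
L₁/L₂ = 10^(0.4(M₂ − M₁)) = 10^(0.4 × (-8.2871)) = 10^(-3.31484) = 0.00048435.

L₁/L₂ = 0.0004844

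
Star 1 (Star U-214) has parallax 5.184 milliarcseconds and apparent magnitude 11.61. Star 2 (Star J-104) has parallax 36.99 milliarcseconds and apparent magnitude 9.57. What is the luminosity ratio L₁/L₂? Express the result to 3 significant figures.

d₁ = 1/p₁ = 1/0.005184″ = 192.9 pc; d₂ = 1/p₂ = 1/0.03699″ = 27.034 pc.
M₁ = m₁ − 5 log₁₀ d₁ + 5 = 11.61 − 11.4267 + 5 = 5.1833.
M₂ = 9.57 − 7.1596 + 5 = 7.4104.
L₁/L₂ = 10^(0.4(M₂ − M₁)) = 10^(0.4 × 2.2271) = 10^0.89084 = 7.7775.

L₁/L₂ = 7.78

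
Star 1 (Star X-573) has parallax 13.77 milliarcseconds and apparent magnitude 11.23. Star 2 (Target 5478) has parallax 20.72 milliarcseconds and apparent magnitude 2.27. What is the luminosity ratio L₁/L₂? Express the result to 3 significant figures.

L₁/L₂ = 0.000590

d₁ = 1/p₁ = 1/0.01377″ = 72.622 pc; d₂ = 1/p₂ = 1/0.02072″ = 48.263 pc.
M₁ = m₁ − 5 log₁₀ d₁ + 5 = 11.23 − 9.3053 + 5 = 6.9247.
M₂ = 2.27 − 8.4181 + 5 = -1.1481.
L₁/L₂ = 10^(0.4(M₂ − M₁)) = 10^(0.4 × (-8.0728)) = 10^(-3.22912) = 0.00059004.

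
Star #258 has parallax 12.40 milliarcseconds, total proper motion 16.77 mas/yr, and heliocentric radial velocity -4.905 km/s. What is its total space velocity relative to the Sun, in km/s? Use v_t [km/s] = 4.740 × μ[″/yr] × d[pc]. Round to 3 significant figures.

d = 1/p = 1/0.01240″ = 80.645 pc.
μ = 16.77 mas/yr = 0.01677 ″/yr.
v_t = 4.740 μ d = 4.740 × 0.01677 × 80.645 = 6.4105 km/s.
v = √(v_r² + v_t²) = √((-4.905)² + 6.4105²) = √65.1535 = 8.0718 km/s.

8.07 km/s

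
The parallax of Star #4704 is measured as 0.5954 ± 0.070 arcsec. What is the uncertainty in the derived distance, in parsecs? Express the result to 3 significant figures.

d = 1/p, so σ_d = σ_p / p².
σ_d = 0.0700 / (0.5954)² = 0.0700 / 0.3545 = 0.19746 pc.

0.197 pc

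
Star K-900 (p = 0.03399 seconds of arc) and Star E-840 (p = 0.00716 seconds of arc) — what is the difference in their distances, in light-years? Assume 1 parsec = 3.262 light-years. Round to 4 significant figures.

d_A = 1/0.03399″ = 29.42 pc; d_B = 1/0.007160″ = 139.66 pc.
|d_B − d_A| = |139.66 − 29.42| = 110.24 pc = 110.24 × 3.262 ly = 359.6 ly.

359.6 ly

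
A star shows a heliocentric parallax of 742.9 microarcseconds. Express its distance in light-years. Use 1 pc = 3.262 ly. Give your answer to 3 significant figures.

4390 light years

p = 742.9 microarcseconds = 0.0007429 arcsec.
d = 1/p = 1/0.0007429 = 1346.1 pc.
In light-years: 1346.1 × 3.262 = 4391 ly.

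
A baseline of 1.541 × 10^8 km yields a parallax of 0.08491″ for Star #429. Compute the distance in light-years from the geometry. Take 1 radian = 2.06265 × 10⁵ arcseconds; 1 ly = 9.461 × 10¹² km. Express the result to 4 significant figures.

θ = 0.08491″ = 0.08491/206265 = 4.1165 × 10^-7 rad.
d = B/θ = (1.541 × 10^8) / (4.1165 × 10^-7) = 3.7435 × 10^14 km = (3.7435 × 10^14) / (9.461 × 10^12) ly = 39.568 ly.

39.57 ly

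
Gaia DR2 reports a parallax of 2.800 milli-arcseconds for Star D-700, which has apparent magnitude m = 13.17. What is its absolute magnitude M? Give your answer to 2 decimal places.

M = 5.41

d = 1/p = 1/0.002800″ = 357.14 pc.
m − M = 5 log₁₀(357.14) − 5 = 12.7642 − 5 = 7.7642.
M = m − (m − M) = 13.17 − 7.7642 = 5.41.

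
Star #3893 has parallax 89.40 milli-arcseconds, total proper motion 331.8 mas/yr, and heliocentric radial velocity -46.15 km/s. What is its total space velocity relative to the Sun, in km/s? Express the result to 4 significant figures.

d = 1/p = 1/0.08940″ = 11.186 pc.
μ = 331.8 mas/yr = 0.3318 ″/yr.
v_t = 4.740 μ d = 4.740 × 0.3318 × 11.186 = 17.593 km/s.
v = √(v_r² + v_t²) = √((-46.15)² + 17.593²) = √2439.34 = 49.39 km/s.

49.39 km/s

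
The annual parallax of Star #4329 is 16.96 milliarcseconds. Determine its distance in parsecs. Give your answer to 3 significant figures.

59.0 pc

p = 16.96 milliarcseconds = 0.01696 arcsec.
d = 1/p = 1/0.01696 = 58.962 pc.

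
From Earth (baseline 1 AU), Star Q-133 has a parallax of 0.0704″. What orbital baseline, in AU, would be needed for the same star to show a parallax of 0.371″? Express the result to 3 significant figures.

5.27 AU

Parallax scales linearly with baseline: p ∝ B, so B = p_target / p_Earth × 1 AU.
B = 0.371 / 0.0704 = 5.2699 AU.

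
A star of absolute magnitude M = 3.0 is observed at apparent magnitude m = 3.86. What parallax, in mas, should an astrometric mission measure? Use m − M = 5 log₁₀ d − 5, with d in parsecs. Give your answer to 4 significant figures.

67.30 mas

m − M = 3.86 − 3.0 = 0.86.
d = 10^((m−M)/5 + 1) = 10^1.172 = 14.859 pc.
p = 1/d = 1/14.859 = 0.067299 arcsec = 67.299 mas.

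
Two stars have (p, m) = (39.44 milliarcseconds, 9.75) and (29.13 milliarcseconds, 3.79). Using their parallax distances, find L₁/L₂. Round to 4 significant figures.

L₁/L₂ = 0.002253

d₁ = 1/p₁ = 1/0.03944″ = 25.355 pc; d₂ = 1/p₂ = 1/0.02913″ = 34.329 pc.
M₁ = m₁ − 5 log₁₀ d₁ + 5 = 9.75 − 7.0203 + 5 = 7.7297.
M₂ = 3.79 − 7.6783 + 5 = 1.1117.
L₁/L₂ = 10^(0.4(M₂ − M₁)) = 10^(0.4 × (-6.6180)) = 10^(-2.64720) = 0.0022532.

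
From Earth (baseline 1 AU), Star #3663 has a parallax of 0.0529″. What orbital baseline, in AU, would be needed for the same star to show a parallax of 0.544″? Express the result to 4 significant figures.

10.28 AU

Parallax scales linearly with baseline: p ∝ B, so B = p_target / p_Earth × 1 AU.
B = 0.544 / 0.0529 = 10.284 AU.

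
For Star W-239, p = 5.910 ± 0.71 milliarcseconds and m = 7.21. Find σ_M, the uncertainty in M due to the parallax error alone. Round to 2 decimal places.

σ_M = 0.26 mag

M = m − 5 log₁₀ d + 5 = m + 5 log₁₀ p + 5, so ∂M/∂p = 5/(p ln 10).
σ_M = (5/ln 10) · (σ_p/p) = 2.1715 × 0.71/5.910 = 2.1715 × 0.12014 = 0.26088.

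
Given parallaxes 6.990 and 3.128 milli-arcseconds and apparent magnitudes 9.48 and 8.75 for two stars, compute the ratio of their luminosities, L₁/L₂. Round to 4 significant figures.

d₁ = 1/p₁ = 1/0.006990″ = 143.06 pc; d₂ = 1/p₂ = 1/0.003128″ = 319.69 pc.
M₁ = m₁ − 5 log₁₀ d₁ + 5 = 9.48 − 10.7776 + 5 = 3.7024.
M₂ = 8.75 − 12.5236 + 5 = 1.2264.
L₁/L₂ = 10^(0.4(M₂ − M₁)) = 10^(0.4 × (-2.4760)) = 10^(-0.99040) = 0.10224.

L₁/L₂ = 0.1022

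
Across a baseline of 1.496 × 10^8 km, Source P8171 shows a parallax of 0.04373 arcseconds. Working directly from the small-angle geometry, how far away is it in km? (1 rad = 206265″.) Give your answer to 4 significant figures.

θ = 0.04373″ = 0.04373/206265 = 2.1201 × 10^-7 rad.
d = B/θ = (1.496 × 10^8) / (2.1201 × 10^-7) = 7.0563 × 10^14 km.

7.056 × 10^14 km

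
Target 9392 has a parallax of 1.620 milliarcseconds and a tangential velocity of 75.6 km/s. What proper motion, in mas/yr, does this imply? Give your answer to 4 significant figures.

d = 1/p = 1/0.001620″ = 617.28 pc.
μ = v_t / (4.74 d) = 75.6 / (4.74 × 617.28) = 75.6 / 2925.9 = 0.025838 ″/yr = 25.838 mas/yr.

25.84 mas/yr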